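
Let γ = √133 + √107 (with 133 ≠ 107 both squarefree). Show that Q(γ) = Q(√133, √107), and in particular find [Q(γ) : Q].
[Q(γ) : Q] = 4 (equivalently, Q(γ) = Q(√133, √107))

Obviously Q(γ) ⊆ Q(√133, √107), and [Q(√133, √107):Q] = 4 (since 133, 107 are distinct squarefree integers > 1 with 14231 not a perfect square). To show equality we compute the minimal polynomial of γ. From γ = √133 + √107: γ^2 = 133 + 2√(14231) + 107 = 240 + 2√(14231), so γ^2 - 240 = 2√(14231); squaring, (γ^2 - 240)^2 = 4·14231, i.e. γ^4 - 480γ^2 + 57600 - 56924 = 0, i.e. γ^4 - 480γ^2 + 676 = 0. So γ is a root of x^4 - 480x^2 + 676. This polynomial is irreducible over Q: it has no rational root (each ±√133 ± √107 is irrational), and any factorization into two quadratics over Q would force √(14231) ∈ Q (pairing opposite roots) or √133, √107 ∈ Q (other pairings), all impossible. Hence [Q(γ):Q] = 4 = [Q(√133, √107):Q], so Q(γ) = Q(√133, √107).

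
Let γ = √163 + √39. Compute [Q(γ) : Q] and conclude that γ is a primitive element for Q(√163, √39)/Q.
[Q(γ) : Q] = 4 (equivalently, Q(γ) = Q(√163, √39))

Obviously Q(γ) ⊆ Q(√163, √39), and [Q(√163, √39):Q] = 4 (since 163, 39 are distinct squarefree integers > 1 with 6357 not a perfect square). To show equality we compute the minimal polynomial of γ. From γ = √163 + √39: γ^2 = 163 + 2√(6357) + 39 = 202 + 2√(6357), so γ^2 - 202 = 2√(6357); squaring, (γ^2 - 202)^2 = 4·6357, i.e. γ^4 - 404γ^2 + 40804 - 25428 = 0, i.e. γ^4 - 404γ^2 + 15376 = 0. So γ is a root of x^4 - 404x^2 + 15376. This polynomial is irreducible over Q: it has no rational root (each ±√163 ± √39 is irrational), and any factorization into two quadratics over Q would force √(6357) ∈ Q (pairing opposite roots) or √163, √39 ∈ Q (other pairings), all impossible. Hence [Q(γ):Q] = 4 = [Q(√163, √39):Q], so Q(γ) = Q(√163, √39).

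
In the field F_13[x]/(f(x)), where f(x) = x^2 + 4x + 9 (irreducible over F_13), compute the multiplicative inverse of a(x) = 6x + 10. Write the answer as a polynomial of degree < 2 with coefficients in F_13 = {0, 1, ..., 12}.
a(x)^(-1) ≡ 10x + 6 (mod f(x))

Since f is irreducible over F_13, F_13[x]/(f) is a field and a(x) ≠ 0 has an inverse. Apply the extended Euclidean algorithm to f(x) and a(x) in F_13[x]: f(x) = (11x + 4)·a(x) + (8). The last nonzero remainder is the constant 8 = gcd(f, a) in F_13. Back-substituting through the division chain expresses 8 = s(x)·a(x) + t(x)·f(x) with s(x) ≡ 2x + 9 (mod f), so (2x + 9)·a(x) ≡ 8 (mod f). Multiplying by 8^(-1) ≡ 5 in F_13 gives a(x)^(-1) ≡ 5·(2x + 9) ≡ 10x + 6 (mod f). Check: (6x + 10)·(10x + 6) = 8x^2 + 6x + 8 ≡ 1 (mod x^2 + 4x + 9).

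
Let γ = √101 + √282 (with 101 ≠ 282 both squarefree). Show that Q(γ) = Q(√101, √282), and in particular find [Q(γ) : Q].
[Q(γ) : Q] = 4 (equivalently, Q(γ) = Q(√101, √282))

Obviously Q(γ) ⊆ Q(√101, √282), and [Q(√101, √282):Q] = 4 (since 101, 282 are distinct squarefree integers > 1 with 28482 not a perfect square). To show equality we compute the minimal polynomial of γ. From γ = √101 + √282: γ^2 = 101 + 2√(28482) + 282 = 383 + 2√(28482), so γ^2 - 383 = 2√(28482); squaring, (γ^2 - 383)^2 = 4·28482, i.e. γ^4 - 766γ^2 + 146689 - 113928 = 0, i.e. γ^4 - 766γ^2 + 32761 = 0. So γ is a root of x^4 - 766x^2 + 32761. This polynomial is irreducible over Q: it has no rational root (each ±√101 ± √282 is irrational), and any factorization into two quadratics over Q would force √(28482) ∈ Q (pairing opposite roots) or √101, √282 ∈ Q (other pairings), all impossible. Hence [Q(γ):Q] = 4 = [Q(√101, √282):Q], so Q(γ) = Q(√101, √282).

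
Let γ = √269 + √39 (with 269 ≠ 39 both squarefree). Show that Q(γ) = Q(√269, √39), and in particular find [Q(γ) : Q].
[Q(γ) : Q] = 4 (equivalently, Q(γ) = Q(√269, √39))

Obviously Q(γ) ⊆ Q(√269, √39), and [Q(√269, √39):Q] = 4 (since 269, 39 are distinct squarefree integers > 1 with 10491 not a perfect square). To show equality we compute the minimal polynomial of γ. From γ = √269 + √39: γ^2 = 269 + 2√(10491) + 39 = 308 + 2√(10491), so γ^2 - 308 = 2√(10491); squaring, (γ^2 - 308)^2 = 4·10491, i.e. γ^4 - 616γ^2 + 94864 - 41964 = 0, i.e. γ^4 - 616γ^2 + 52900 = 0. So γ is a root of x^4 - 616x^2 + 52900. This polynomial is irreducible over Q: it has no rational root (each ±√269 ± √39 is irrational), and any factorization into two quadratics over Q would force √(10491) ∈ Q (pairing opposite roots) or √269, √39 ∈ Q (other pairings), all impossible. Hence [Q(γ):Q] = 4 = [Q(√269, √39):Q], so Q(γ) = Q(√269, √39).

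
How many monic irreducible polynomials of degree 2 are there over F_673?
There are 226128 monic irreducible polynomials of degree 2 over F_673

Each element of F_{673^2} that lies in no proper subfield is a root of exactly one monic irreducible of degree 2 over F_673, and each such polynomial has 2 distinct roots in F_{673^2}. By Möbius inversion the count is N_673(2) = (1/2) Σ_{d|2} μ(2/d) · 673^d = (1/2)(μ(2)·673^1 + μ(1)·673^2) = 452256/2 = 226128.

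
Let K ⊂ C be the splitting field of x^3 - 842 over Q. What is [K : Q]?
[K : Q] = 6

The roots of x^3 - 842 are ∛842, ω∛842, ω^2∛842 where ω = e^(2πi/3) is a primitive cube root of unity, so K = Q(∛842, ω). Now [Q(∛842):Q] = 3 (since 842 is not a perfect cube, x^3 - 842 is irreducible) and [Q(ω):Q] = 2. Both 2 and 3 divide [K:Q], and [K:Q] ≤ 3·2 = 6, so [K:Q] = 6. (Equivalently: Q(∛842) ⊂ R but ω ∉ R, so [K : Q(∛842)] = 2.)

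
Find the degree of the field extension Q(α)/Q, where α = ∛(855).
[Q(α):Q] = 3

The minimal polynomial of α is x^3 - 855, irreducible over Q since 855 is not a perfect cube (so x^3 - 855 has no rational root). Hence [Q(α):Q] = deg(m_α) = 3.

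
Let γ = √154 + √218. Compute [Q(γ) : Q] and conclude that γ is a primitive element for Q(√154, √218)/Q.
[Q(γ) : Q] = 4 (equivalently, Q(γ) = Q(√154, √218))

Obviously Q(γ) ⊆ Q(√154, √218), and [Q(√154, √218):Q] = 4 (since 154, 218 are distinct squarefree integers > 1 with 33572 not a perfect square). To show equality we compute the minimal polynomial of γ. From γ = √154 + √218: γ^2 = 154 + 2√(33572) + 218 = 372 + 2√(33572), so γ^2 - 372 = 2√(33572); squaring, (γ^2 - 372)^2 = 4·33572, i.e. γ^4 - 744γ^2 + 138384 - 134288 = 0, i.e. γ^4 - 744γ^2 + 4096 = 0. So γ is a root of x^4 - 744x^2 + 4096. This polynomial is irreducible over Q: it has no rational root (each ±√154 ± √218 is irrational), and any factorization into two quadratics over Q would force √(33572) ∈ Q (pairing opposite roots) or √154, √218 ∈ Q (other pairings), all impossible. Hence [Q(γ):Q] = 4 = [Q(√154, √218):Q], so Q(γ) = Q(√154, √218).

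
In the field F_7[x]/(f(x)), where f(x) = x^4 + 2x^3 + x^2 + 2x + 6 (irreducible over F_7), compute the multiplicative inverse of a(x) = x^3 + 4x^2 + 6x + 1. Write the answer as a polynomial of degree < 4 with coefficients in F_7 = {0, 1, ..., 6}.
a(x)^(-1) ≡ 4x^3 + 3x^2 + 5x (mod f(x))

Since f is irreducible over F_7, F_7[x]/(f) is a field and a(x) ≠ 0 has an inverse. Apply the extended Euclidean algorithm to f(x) and a(x) in F_7[x]: f(x) = (x + 5)·a(x) + (3x^2 + 6x + 1);  a(x) = (5x + 3)·(3x^2 + 6x + 1) + (4x + 5);  (3x^2 + 6x + 1) = (6x + 1)·(4x + 5) + (3). The last nonzero remainder is the constant 3 = gcd(f, a) in F_7. Back-substituting through the division chain expresses 3 = s(x)·a(x) + t(x)·f(x) with s(x) ≡ 5x^3 + 2x^2 + x (mod f), so (5x^3 + 2x^2 + x)·a(x) ≡ 3 (mod f). Multiplying by 3^(-1) ≡ 5 in F_7 gives a(x)^(-1) ≡ 5·(5x^3 + 2x^2 + x) ≡ 4x^3 + 3x^2 + 5x (mod f). Check: (x^3 + 4x^2 + 6x + 1)·(4x^3 + 3x^2 + 5x) = 4x^6 + 5x^5 + 6x^4 + 5x^2 + 5x ≡ 1 (mod x^4 + 2x^3 + x^2 + 2x + 6).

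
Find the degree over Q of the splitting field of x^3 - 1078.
[K : Q] = 6

The roots of x^3 - 1078 are ∛1078, ω∛1078, ω^2∛1078 where ω = e^(2πi/3) is a primitive cube root of unity, so K = Q(∛1078, ω). Now [Q(∛1078):Q] = 3 (since 1078 is not a perfect cube, x^3 - 1078 is irreducible) and [Q(ω):Q] = 2. Both 2 and 3 divide [K:Q], and [K:Q] ≤ 3·2 = 6, so [K:Q] = 6. (Equivalently: Q(∛1078) ⊂ R but ω ∉ R, so [K : Q(∛1078)] = 2.)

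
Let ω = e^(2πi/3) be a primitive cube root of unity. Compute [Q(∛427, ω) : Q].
[Q(∛427, ω) : Q] = 6

[Q(∛427):Q] = 3 (min poly x^3 - 427, irreducible since 427 is not a perfect cube). [Q(ω):Q] = 2 (min poly x^2 + x + 1). Since Q(∛427) ⊂ R and ω ∉ R, we have ω ∉ Q(∛427), so x^2 + x + 1 remains irreducible over Q(∛427) and [Q(∛427, ω) : Q(∛427)] = 2. By the tower law, [Q(∛427, ω) : Q] = 3 · 2 = 6. (In fact Q(∛427, ω) is the splitting field of x^3 - 427 over Q.)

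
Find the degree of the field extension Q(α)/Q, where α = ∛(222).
[Q(α):Q] = 3

The minimal polynomial of α is x^3 - 222, irreducible over Q since 222 is not a perfect cube (so x^3 - 222 has no rational root). Hence [Q(α):Q] = deg(m_α) = 3.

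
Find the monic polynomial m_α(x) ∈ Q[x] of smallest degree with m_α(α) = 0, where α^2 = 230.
m_α(x) = x^2 - 230

α satisfies α^2 - 230 = 0, so x^2 - 230 annihilates α. Since d = 230 is squarefree and ≠ 1, it is not a perfect square in Q, so x^2 - 230 has no rational root and is therefore irreducible over Q (a degree-2 polynomial over a field is irreducible iff it has no root). Hence m_α(x) = x^2 - 230.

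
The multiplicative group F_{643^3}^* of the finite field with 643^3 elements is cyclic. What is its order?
|F_{643^3}^*| = 265847706

F_{643^3} has 643^3 = 265847707 elements; its multiplicative group consists of all nonzero elements, so |F_{643^3}^*| = 265847707 - 1 = 265847706. (It is cyclic since any finite subgroup of the multiplicative group of a field is cyclic.)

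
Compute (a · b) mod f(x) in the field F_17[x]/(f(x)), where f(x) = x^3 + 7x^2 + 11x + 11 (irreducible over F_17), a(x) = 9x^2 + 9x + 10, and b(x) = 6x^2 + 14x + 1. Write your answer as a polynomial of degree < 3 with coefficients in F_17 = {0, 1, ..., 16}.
a · b ≡ x^2 + 16x + 12 (mod f(x))

Multiply in F_17[x]: a(x)·b(x) = (9x^2 + 9x + 10)·(6x^2 + 14x + 1) = 3x^4 + 10x^3 + 8x^2 + 13x + 10. This has degree ≥ 3, so divide by f(x) over F_17: 3x^4 + 10x^3 + 8x^2 + 13x + 10 = (3x + 6)·(x^3 + 7x^2 + 11x + 11) + (x^2 + 16x + 12). Hence a·b ≡ x^2 + 16x + 12 (mod f). (F_17[x]/(f) is a field with 17^3 = 4913 elements since f is irreducible of degree 3.)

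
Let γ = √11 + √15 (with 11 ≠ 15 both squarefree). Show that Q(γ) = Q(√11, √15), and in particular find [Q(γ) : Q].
[Q(γ) : Q] = 4 (equivalently, Q(γ) = Q(√11, √15))

Obviously Q(γ) ⊆ Q(√11, √15), and [Q(√11, √15):Q] = 4 (since 11, 15 are distinct squarefree integers > 1 with 165 not a perfect square). To show equality we compute the minimal polynomial of γ. From γ = √11 + √15: γ^2 = 11 + 2√(165) + 15 = 26 + 2√(165), so γ^2 - 26 = 2√(165); squaring, (γ^2 - 26)^2 = 4·165, i.e. γ^4 - 52γ^2 + 676 - 660 = 0, i.e. γ^4 - 52γ^2 + 16 = 0. So γ is a root of x^4 - 52x^2 + 16. This polynomial is irreducible over Q: it has no rational root (each ±√11 ± √15 is irrational), and any factorization into two quadratics over Q would force √(165) ∈ Q (pairing opposite roots) or √11, √15 ∈ Q (other pairings), all impossible. Hence [Q(γ):Q] = 4 = [Q(√11, √15):Q], so Q(γ) = Q(√11, √15).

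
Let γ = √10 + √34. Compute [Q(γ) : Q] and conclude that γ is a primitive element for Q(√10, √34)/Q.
[Q(γ) : Q] = 4 (equivalently, Q(γ) = Q(√10, √34))

Obviously Q(γ) ⊆ Q(√10, √34), and [Q(√10, √34):Q] = 4 (since 10, 34 are distinct squarefree integers > 1 with 340 not a perfect square). To show equality we compute the minimal polynomial of γ. From γ = √10 + √34: γ^2 = 10 + 2√(340) + 34 = 44 + 2√(340), so γ^2 - 44 = 2√(340); squaring, (γ^2 - 44)^2 = 4·340, i.e. γ^4 - 88γ^2 + 1936 - 1360 = 0, i.e. γ^4 - 88γ^2 + 576 = 0. So γ is a root of x^4 - 88x^2 + 576. This polynomial is irreducible over Q: it has no rational root (each ±√10 ± √34 is irrational), and any factorization into two quadratics over Q would force √(340) ∈ Q (pairing opposite roots) or √10, √34 ∈ Q (other pairings), all impossible. Hence [Q(γ):Q] = 4 = [Q(√10, √34):Q], so Q(γ) = Q(√10, √34).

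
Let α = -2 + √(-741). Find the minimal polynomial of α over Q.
m_α(x) = x^2 + 4x + 745

From α + 2 = √(-741), squaring gives (α + 2)^2 = -741, i.e. α^2 + 4α + 4 = -741, so α^2 + 4α + 745 = 0. The discriminant of x^2 + 4x + 745 is (4)^2 - 4·(745) = 16 - 2980 = -2964, and 4·(-741) is not a perfect square in Q since -741 is squarefree and ≠ 1. Hence x^2 + 4x + 745 is irreducible over Q and is the minimal polynomial of α.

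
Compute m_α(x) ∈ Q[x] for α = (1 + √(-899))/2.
m_α(x) = x^2 - x + 225

From 2α - 1 = √(-899), squaring gives (2α - 1)^2 = -899, i.e. 4α^2 - 4α + 1 = -899, so α^2 - α + (1 + 899)/4 = 0. Since -899 ≡ 1 (mod 4), (1 + 899)/4 = 225 ∈ Z. The polynomial x^2 - x + 225 has discriminant 1 - 4·(225) = -899, which is not a perfect square in Q (d = -899 is squarefree and ≠ 1), so x^2 - x + 225 is irreducible over Q. It is the minimal polynomial of α.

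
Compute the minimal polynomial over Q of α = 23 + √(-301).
m_α(x) = x^2 - 46x + 830

From α - 23 = √(-301), squaring gives (α - 23)^2 = -301, i.e. α^2 - 46α + 529 = -301, so α^2 - 46α + 830 = 0. The discriminant of x^2 - 46x + 830 is (-46)^2 - 4·(830) = 2116 - 3320 = -1204, and 4·(-301) is not a perfect square in Q since -301 is squarefree and ≠ 1. Hence x^2 - 46x + 830 is irreducible over Q and is the minimal polynomial of α.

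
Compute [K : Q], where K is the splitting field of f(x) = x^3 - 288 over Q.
[K : Q] = 6

The roots of x^3 - 288 are ∛288, ω∛288, ω^2∛288 where ω = e^(2πi/3) is a primitive cube root of unity, so K = Q(∛288, ω). Now [Q(∛288):Q] = 3 (since 288 is not a perfect cube, x^3 - 288 is irreducible) and [Q(ω):Q] = 2. Both 2 and 3 divide [K:Q], and [K:Q] ≤ 3·2 = 6, so [K:Q] = 6. (Equivalently: Q(∛288) ⊂ R but ω ∉ R, so [K : Q(∛288)] = 2.)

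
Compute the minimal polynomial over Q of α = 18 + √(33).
m_α(x) = x^2 - 36x + 291

From α - 18 = √(33), squaring gives (α - 18)^2 = 33, i.e. α^2 - 36α + 324 = 33, so α^2 - 36α + 291 = 0. The discriminant of x^2 - 36x + 291 is (-36)^2 - 4·(291) = 1296 - 1164 = 132, and 4·(33) is not a perfect square in Q since 33 is squarefree and ≠ 1. Hence x^2 - 36x + 291 is irreducible over Q and is the minimal polynomial of α.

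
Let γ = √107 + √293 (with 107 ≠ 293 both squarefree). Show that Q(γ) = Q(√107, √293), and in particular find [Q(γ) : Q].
[Q(γ) : Q] = 4 (equivalently, Q(γ) = Q(√107, √293))

Obviously Q(γ) ⊆ Q(√107, √293), and [Q(√107, √293):Q] = 4 (since 107, 293 are distinct squarefree integers > 1 with 31351 not a perfect square). To show equality we compute the minimal polynomial of γ. From γ = √107 + √293: γ^2 = 107 + 2√(31351) + 293 = 400 + 2√(31351), so γ^2 - 400 = 2√(31351); squaring, (γ^2 - 400)^2 = 4·31351, i.e. γ^4 - 800γ^2 + 160000 - 125404 = 0, i.e. γ^4 - 800γ^2 + 34596 = 0. So γ is a root of x^4 - 800x^2 + 34596. This polynomial is irreducible over Q: it has no rational root (each ±√107 ± √293 is irrational), and any factorization into two quadratics over Q would force √(31351) ∈ Q (pairing opposite roots) or √107, √293 ∈ Q (other pairings), all impossible. Hence [Q(γ):Q] = 4 = [Q(√107, √293):Q], so Q(γ) = Q(√107, √293).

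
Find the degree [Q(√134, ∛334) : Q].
[Q(√134, ∛334) : Q] = 6

Let L = Q(√134, ∛334). Since Q(√134) ⊂ L and [Q(√134):Q] = 2, the tower law gives 2 | [L:Q]. Likewise Q(∛334) ⊂ L with [Q(∛334):Q] = 3 (because 334 is not a perfect cube), so 3 | [L:Q]. As gcd(2,3) = 1, [L:Q] is divisible by 6. Conversely L is generated over Q by √134 and ∛334, so [L:Q] ≤ 2·3 = 6. Therefore [Q(√134, ∛334) : Q] = 6.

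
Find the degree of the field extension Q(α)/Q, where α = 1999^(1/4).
[Q(α):Q] = 4

α is a root of x^4 - 1999. By Eisenstein's criterion at the prime p = 1999 (which divides the constant term 1999 but p^2 = 3996001 does not, since 1999 is squarefree), x^4 - 1999 is irreducible over Q. Hence [Q(α):Q] = 4.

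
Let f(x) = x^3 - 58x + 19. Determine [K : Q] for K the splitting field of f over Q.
[K : Q] = 6

By the rational root test, any rational root of the monic integer polynomial f(x) = x^3 - 58x + 19 must be an integer dividing the constant term 19, i.e. one of ±{1, 19}. Evaluating: f(1) = -38, f(-1) = 76, f(19) = 5776, f(-19) = -5738; none is 0, so f has no rational root and is therefore irreducible over Q (a cubic with no linear factor over a field is irreducible). For an irreducible cubic, the Galois group is A_3 or S_3 according as the discriminant disc(f) = -4a^3 - 27b^2 = -4·(-58)^3 - 27·(19)^2 = 770701 is or is not a square in Q. Here disc(f) = 770701 is not a perfect square in Q, so the Galois group of f over Q is not contained in A_3 and must be all of S_3. The splitting field has degree |S_3| = 6 over Q, so [K : Q] = 6.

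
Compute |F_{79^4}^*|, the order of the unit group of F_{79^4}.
|F_{79^4}^*| = 38950080

F_{79^4} has 79^4 = 38950081 elements; its multiplicative group consists of all nonzero elements, so |F_{79^4}^*| = 38950081 - 1 = 38950080. (It is cyclic since any finite subgroup of the multiplicative group of a field is cyclic.)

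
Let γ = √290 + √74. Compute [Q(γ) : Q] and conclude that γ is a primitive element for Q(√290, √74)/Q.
[Q(γ) : Q] = 4 (equivalently, Q(γ) = Q(√290, √74))

Obviously Q(γ) ⊆ Q(√290, √74), and [Q(√290, √74):Q] = 4 (since 290, 74 are distinct squarefree integers > 1 with 21460 not a perfect square). To show equality we compute the minimal polynomial of γ. From γ = √290 + √74: γ^2 = 290 + 2√(21460) + 74 = 364 + 2√(21460), so γ^2 - 364 = 2√(21460); squaring, (γ^2 - 364)^2 = 4·21460, i.e. γ^4 - 728γ^2 + 132496 - 85840 = 0, i.e. γ^4 - 728γ^2 + 46656 = 0. So γ is a root of x^4 - 728x^2 + 46656. This polynomial is irreducible over Q: it has no rational root (each ±√290 ± √74 is irrational), and any factorization into two quadratics over Q would force √(21460) ∈ Q (pairing opposite roots) or √290, √74 ∈ Q (other pairings), all impossible. Hence [Q(γ):Q] = 4 = [Q(√290, √74):Q], so Q(γ) = Q(√290, √74).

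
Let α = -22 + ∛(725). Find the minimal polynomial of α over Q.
m_α(x) = x^3 + 66x^2 + 1452x + 9923

Set β = α + 22 = ∛(725), so β^3 = 725. Then (α + 22)^3 - 725 = 0, i.e. α is a root of g(x) = (x + 22)^3 - 725 = x^3 + 66x^2 + 1452x + 9923. Since g(x) = h(x + 22) where h(x) = x^3 - 725, and h is irreducible over Q (because 725 is not a perfect cube, so h has no rational root, and a monic cubic with no rational root is irreducible), g is also irreducible (irreducibility is preserved under the substitution x → x + 22). Hence m_α(x) = x^3 + 66x^2 + 1452x + 9923.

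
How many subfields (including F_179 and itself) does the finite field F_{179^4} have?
F_{179^4} has 3 subfields

The subfields of F_{p^n} are exactly the fields F_{p^d} for d | n (each is the fixed field of the unique index-d subgroup of Gal(F_{p^n}/F_p) ≅ Z/nZ). The divisors of n = 4 are {1, 2, 4}, giving 3 subfields: F_{179^1}, F_{179^2}, F_{179^4}.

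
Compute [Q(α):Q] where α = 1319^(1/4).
[Q(α):Q] = 4

α is a root of x^4 - 1319. By Eisenstein's criterion at the prime p = 1319 (which divides the constant term 1319 but p^2 = 1739761 does not, since 1319 is squarefree), x^4 - 1319 is irreducible over Q. Hence [Q(α):Q] = 4.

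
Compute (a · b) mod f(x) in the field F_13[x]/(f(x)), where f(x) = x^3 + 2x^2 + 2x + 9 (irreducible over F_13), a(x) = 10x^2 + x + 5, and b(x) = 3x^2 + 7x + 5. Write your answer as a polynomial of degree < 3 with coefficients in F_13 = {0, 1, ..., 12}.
a · b ≡ 12x^2 + 4x + 12 (mod f(x))

Multiply in F_13[x]: a(x)·b(x) = (10x^2 + x + 5)·(3x^2 + 7x + 5) = 4x^4 + 8x^3 + 7x^2 + x + 12. This has degree ≥ 3, so divide by f(x) over F_13: 4x^4 + 8x^3 + 7x^2 + x + 12 = (4x)·(x^3 + 2x^2 + 2x + 9) + (12x^2 + 4x + 12). Hence a·b ≡ 12x^2 + 4x + 12 (mod f). (F_13[x]/(f) is a field with 13^3 = 2197 elements since f is irreducible of degree 3.)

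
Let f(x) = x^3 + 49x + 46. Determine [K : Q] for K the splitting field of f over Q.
[K : Q] = 6

By the rational root test, any rational root of the monic integer polynomial f(x) = x^3 + 49x + 46 must be an integer dividing the constant term 46, i.e. one of ±{1, 2, 23, 46}. Evaluating: f(1) = 96, f(-1) = -4, f(2) = 152, f(-2) = -60, f(23) = 13340, f(-23) = -13248, f(46) = 99636, f(-46) = -99544; none is 0, so f has no rational root and is therefore irreducible over Q (a cubic with no linear factor over a field is irreducible). For an irreducible cubic, the Galois group is A_3 or S_3 according as the discriminant disc(f) = -4a^3 - 27b^2 = -4·(49)^3 - 27·(46)^2 = -527728 is or is not a square in Q. Here disc(f) = -527728 is not a perfect square in Q, so the Galois group of f over Q is not contained in A_3 and must be all of S_3. The splitting field has degree |S_3| = 6 over Q, so [K : Q] = 6.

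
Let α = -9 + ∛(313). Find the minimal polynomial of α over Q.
m_α(x) = x^3 + 27x^2 + 243x + 416

Set β = α + 9 = ∛(313), so β^3 = 313. Then (α + 9)^3 - 313 = 0, i.e. α is a root of g(x) = (x + 9)^3 - 313 = x^3 + 27x^2 + 243x + 416. Since g(x) = h(x + 9) where h(x) = x^3 - 313, and h is irreducible over Q (because 313 is not a perfect cube, so h has no rational root, and a monic cubic with no rational root is irreducible), g is also irreducible (irreducibility is preserved under the substitution x → x + 9). Hence m_α(x) = x^3 + 27x^2 + 243x + 416.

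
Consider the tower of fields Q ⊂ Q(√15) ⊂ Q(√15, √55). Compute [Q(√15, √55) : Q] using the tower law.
[Q(√15, √55) : Q] = 4

[Q(√15):Q] = 2 (min poly x^2 - 15, irreducible since 15 is squarefree > 1). For the top step, suppose √55 ∈ Q(√15), say √55 = c + d√15 with c, d ∈ Q. Squaring: 55 = c^2 + 15d^2 + 2cd√15. Since √15 ∉ Q this forces 2cd = 0. If d = 0 then √55 = c ∈ Q, contradicting 55 squarefree > 1. If c = 0 then 55 = 15d^2, so 15·55 = (15d)^2 is a perfect square in Q — but 15·55 = 825 is not a perfect square (since 15 and 55 are distinct squarefree integers). Contradiction. Hence √55 ∉ Q(√15), so x^2 - 55 stays irreducible over Q(√15) and [Q(√15, √55) : Q(√15)] = 2. By the tower law, [Q(√15, √55) : Q] = 2 · 2 = 4.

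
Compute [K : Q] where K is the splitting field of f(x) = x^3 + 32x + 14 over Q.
[K : Q] = 6

By the rational root test, any rational root of the monic integer polynomial f(x) = x^3 + 32x + 14 must be an integer dividing the constant term 14, i.e. one of ±{1, 2, 7, 14}. Evaluating: f(1) = 47, f(-1) = -19, f(2) = 86, f(-2) = -58, f(7) = 581, f(-7) = -553, f(14) = 3206, f(-14) = -3178; none is 0, so f has no rational root and is therefore irreducible over Q (a cubic with no linear factor over a field is irreducible). For an irreducible cubic, the Galois group is A_3 or S_3 according as the discriminant disc(f) = -4a^3 - 27b^2 = -4·(32)^3 - 27·(14)^2 = -136364 is or is not a square in Q. Here disc(f) = -136364 is not a perfect square in Q, so the Galois group of f over Q is not contained in A_3 and must be all of S_3. The splitting field has degree |S_3| = 6 over Q, so [K : Q] = 6.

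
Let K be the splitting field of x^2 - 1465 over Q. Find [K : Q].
[K : Q] = 2

f(x) = x^2 - 1465 factors as (x - √1465)(x + √1465). The splitting field is K = Q(√1465). Since 1465 is squarefree and > 1, it is not a perfect square, so x^2 - 1465 is irreducible over Q and [Q(√1465) : Q] = 2. Hence [K : Q] = 2.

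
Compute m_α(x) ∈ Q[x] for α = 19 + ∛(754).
m_α(x) = x^3 - 57x^2 + 1083x - 7613

Set β = α - 19 = ∛(754), so β^3 = 754. Then (α - 19)^3 - 754 = 0, i.e. α is a root of g(x) = (x - 19)^3 - 754 = x^3 - 57x^2 + 1083x - 7613. Since g(x) = h(x - 19) where h(x) = x^3 - 754, and h is irreducible over Q (because 754 is not a perfect cube, so h has no rational root, and a monic cubic with no rational root is irreducible), g is also irreducible (irreducibility is preserved under the substitution x → x - 19). Hence m_α(x) = x^3 - 57x^2 + 1083x - 7613.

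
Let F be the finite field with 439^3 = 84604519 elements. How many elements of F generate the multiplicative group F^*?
There are φ(84604518) = 26516160 primitive elements

F_q^* is cyclic of order q - 1 = 84604518. A cyclic group of order m has exactly φ(m) generators. Here m = 84604518 = 2 · 3^2 · 31^2 · 67 · 73, so the number of primitive elements is φ(84604518) = 26516160.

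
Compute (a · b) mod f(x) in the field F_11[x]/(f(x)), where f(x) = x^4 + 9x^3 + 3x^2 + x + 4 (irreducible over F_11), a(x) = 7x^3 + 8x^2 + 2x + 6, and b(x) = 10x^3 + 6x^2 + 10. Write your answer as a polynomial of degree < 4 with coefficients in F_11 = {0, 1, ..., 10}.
a · b ≡ 6x^3 + x^2 + 9x + 6 (mod f(x))

Multiply in F_11[x]: a(x)·b(x) = (7x^3 + 8x^2 + 2x + 6)·(10x^3 + 6x^2 + 10) = 4x^6 + x^5 + 2x^4 + 10x^3 + 6x^2 + 9x + 5. This has degree ≥ 4, so divide by f(x) over F_11: 4x^6 + x^5 + 2x^4 + 10x^3 + 6x^2 + 9x + 5 = (4x^2 + 9x + 8)·(x^4 + 9x^3 + 3x^2 + x + 4) + (6x^3 + x^2 + 9x + 6). Hence a·b ≡ 6x^3 + x^2 + 9x + 6 (mod f). (F_11[x]/(f) is a field with 11^4 = 14641 elements since f is irreducible of degree 4.)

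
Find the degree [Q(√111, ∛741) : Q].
[Q(√111, ∛741) : Q] = 6

Let L = Q(√111, ∛741). Since Q(√111) ⊂ L and [Q(√111):Q] = 2, the tower law gives 2 | [L:Q]. Likewise Q(∛741) ⊂ L with [Q(∛741):Q] = 3 (because 741 is not a perfect cube), so 3 | [L:Q]. As gcd(2,3) = 1, [L:Q] is divisible by 6. Conversely L is generated over Q by √111 and ∛741, so [L:Q] ≤ 2·3 = 6. Therefore [Q(√111, ∛741) : Q] = 6.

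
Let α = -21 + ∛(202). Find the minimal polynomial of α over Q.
m_α(x) = x^3 + 63x^2 + 1323x + 9059

Set β = α + 21 = ∛(202), so β^3 = 202. Then (α + 21)^3 - 202 = 0, i.e. α is a root of g(x) = (x + 21)^3 - 202 = x^3 + 63x^2 + 1323x + 9059. Since g(x) = h(x + 21) where h(x) = x^3 - 202, and h is irreducible over Q (because 202 is not a perfect cube, so h has no rational root, and a monic cubic with no rational root is irreducible), g is also irreducible (irreducibility is preserved under the substitution x → x + 21). Hence m_α(x) = x^3 + 63x^2 + 1323x + 9059.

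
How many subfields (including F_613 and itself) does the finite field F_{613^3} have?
F_{613^3} has 2 subfields

The subfields of F_{p^n} are exactly the fields F_{p^d} for d | n (each is the fixed field of the unique index-d subgroup of Gal(F_{p^n}/F_p) ≅ Z/nZ). The divisors of n = 3 are {1, 3}, giving 2 subfields: F_{613^1}, F_{613^3}.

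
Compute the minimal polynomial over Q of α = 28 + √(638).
m_α(x) = x^2 - 56x + 146

From α - 28 = √(638), squaring gives (α - 28)^2 = 638, i.e. α^2 - 56α + 784 = 638, so α^2 - 56α + 146 = 0. The discriminant of x^2 - 56x + 146 is (-56)^2 - 4·(146) = 3136 - 584 = 2552, and 4·(638) is not a perfect square in Q since 638 is squarefree and ≠ 1. Hence x^2 - 56x + 146 is irreducible over Q and is the minimal polynomial of α.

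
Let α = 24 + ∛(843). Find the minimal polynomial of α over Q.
m_α(x) = x^3 - 72x^2 + 1728x - 14667

Set β = α - 24 = ∛(843), so β^3 = 843. Then (α - 24)^3 - 843 = 0, i.e. α is a root of g(x) = (x - 24)^3 - 843 = x^3 - 72x^2 + 1728x - 14667. Since g(x) = h(x - 24) where h(x) = x^3 - 843, and h is irreducible over Q (because 843 is not a perfect cube, so h has no rational root, and a monic cubic with no rational root is irreducible), g is also irreducible (irreducibility is preserved under the substitution x → x - 24). Hence m_α(x) = x^3 - 72x^2 + 1728x - 14667.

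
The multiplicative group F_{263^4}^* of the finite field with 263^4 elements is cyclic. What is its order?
|F_{263^4}^*| = 4784350560

F_{263^4} has 263^4 = 4784350561 elements; its multiplicative group consists of all nonzero elements, so |F_{263^4}^*| = 4784350561 - 1 = 4784350560. (It is cyclic since any finite subgroup of the multiplicative group of a field is cyclic.)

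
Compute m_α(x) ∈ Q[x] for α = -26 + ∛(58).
m_α(x) = x^3 + 78x^2 + 2028x + 17518

Set β = α + 26 = ∛(58), so β^3 = 58. Then (α + 26)^3 - 58 = 0, i.e. α is a root of g(x) = (x + 26)^3 - 58 = x^3 + 78x^2 + 2028x + 17518. Since g(x) = h(x + 26) where h(x) = x^3 - 58, and h is irreducible over Q (because 58 is not a perfect cube, so h has no rational root, and a monic cubic with no rational root is irreducible), g is also irreducible (irreducibility is preserved under the substitution x → x + 26). Hence m_α(x) = x^3 + 78x^2 + 2028x + 17518.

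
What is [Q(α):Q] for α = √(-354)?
[Q(α):Q] = 2

[Q(α):Q] equals the degree of the minimal polynomial of α. Here α^2 = -354 and x^2 + 354 is irreducible (d = -354 is squarefree, ≠ 1, hence not a square), so deg(m_α) = 2. Thus [Q(α):Q] = 2.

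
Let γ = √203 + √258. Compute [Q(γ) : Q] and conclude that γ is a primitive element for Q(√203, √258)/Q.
[Q(γ) : Q] = 4 (equivalently, Q(γ) = Q(√203, √258))

Obviously Q(γ) ⊆ Q(√203, √258), and [Q(√203, √258):Q] = 4 (since 203, 258 are distinct squarefree integers > 1 with 52374 not a perfect square). To show equality we compute the minimal polynomial of γ. From γ = √203 + √258: γ^2 = 203 + 2√(52374) + 258 = 461 + 2√(52374), so γ^2 - 461 = 2√(52374); squaring, (γ^2 - 461)^2 = 4·52374, i.e. γ^4 - 922γ^2 + 212521 - 209496 = 0, i.e. γ^4 - 922γ^2 + 3025 = 0. So γ is a root of x^4 - 922x^2 + 3025. This polynomial is irreducible over Q: it has no rational root (each ±√203 ± √258 is irrational), and any factorization into two quadratics over Q would force √(52374) ∈ Q (pairing opposite roots) or √203, √258 ∈ Q (other pairings), all impossible. Hence [Q(γ):Q] = 4 = [Q(√203, √258):Q], so Q(γ) = Q(√203, √258).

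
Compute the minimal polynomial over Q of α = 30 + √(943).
m_α(x) = x^2 - 60x - 43

From α - 30 = √(943), squaring gives (α - 30)^2 = 943, i.e. α^2 - 60α + 900 = 943, so α^2 - 60α - 43 = 0. The discriminant of x^2 - 60x - 43 is (-60)^2 - 4·(-43) = 3600 + 172 = 3772, and 4·(943) is not a perfect square in Q since 943 is squarefree and ≠ 1. Hence x^2 - 60x - 43 is irreducible over Q and is the minimal polynomial of α.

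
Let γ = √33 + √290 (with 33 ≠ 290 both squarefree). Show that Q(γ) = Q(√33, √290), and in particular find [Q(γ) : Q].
[Q(γ) : Q] = 4 (equivalently, Q(γ) = Q(√33, √290))

Obviously Q(γ) ⊆ Q(√33, √290), and [Q(√33, √290):Q] = 4 (since 33, 290 are distinct squarefree integers > 1 with 9570 not a perfect square). To show equality we compute the minimal polynomial of γ. From γ = √33 + √290: γ^2 = 33 + 2√(9570) + 290 = 323 + 2√(9570), so γ^2 - 323 = 2√(9570); squaring, (γ^2 - 323)^2 = 4·9570, i.e. γ^4 - 646γ^2 + 104329 - 38280 = 0, i.e. γ^4 - 646γ^2 + 66049 = 0. So γ is a root of x^4 - 646x^2 + 66049. This polynomial is irreducible over Q: it has no rational root (each ±√33 ± √290 is irrational), and any factorization into two quadratics over Q would force √(9570) ∈ Q (pairing opposite roots) or √33, √290 ∈ Q (other pairings), all impossible. Hence [Q(γ):Q] = 4 = [Q(√33, √290):Q], so Q(γ) = Q(√33, √290).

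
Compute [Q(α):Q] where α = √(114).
[Q(α):Q] = 2

[Q(α):Q] equals the degree of the minimal polynomial of α. Here α^2 = 114 and x^2 - 114 is irreducible (d = 114 is squarefree, ≠ 1, hence not a square), so deg(m_α) = 2. Thus [Q(α):Q] = 2.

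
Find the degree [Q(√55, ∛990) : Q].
[Q(√55, ∛990) : Q] = 6

Let L = Q(√55, ∛990). Since Q(√55) ⊂ L and [Q(√55):Q] = 2, the tower law gives 2 | [L:Q]. Likewise Q(∛990) ⊂ L with [Q(∛990):Q] = 3 (because 990 is not a perfect cube), so 3 | [L:Q]. As gcd(2,3) = 1, [L:Q] is divisible by 6. Conversely L is generated over Q by √55 and ∛990, so [L:Q] ≤ 2·3 = 6. Therefore [Q(√55, ∛990) : Q] = 6.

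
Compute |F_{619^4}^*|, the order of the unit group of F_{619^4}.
|F_{619^4}^*| = 146812351920

F_{619^4} has 619^4 = 146812351921 elements; its multiplicative group consists of all nonzero elements, so |F_{619^4}^*| = 146812351921 - 1 = 146812351920. (It is cyclic since any finite subgroup of the multiplicative group of a field is cyclic.)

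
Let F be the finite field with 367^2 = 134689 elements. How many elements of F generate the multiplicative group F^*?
There are φ(134688) = 42240 primitive elements

F_q^* is cyclic of order q - 1 = 134688. A cyclic group of order m has exactly φ(m) generators. Here m = 134688 = 2^5 · 3 · 23 · 61, so the number of primitive elements is φ(134688) = 42240.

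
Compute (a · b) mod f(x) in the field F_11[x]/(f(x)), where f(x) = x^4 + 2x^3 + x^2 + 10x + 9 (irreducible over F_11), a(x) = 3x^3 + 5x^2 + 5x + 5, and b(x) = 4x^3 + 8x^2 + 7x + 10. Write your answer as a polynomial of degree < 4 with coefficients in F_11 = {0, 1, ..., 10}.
a · b ≡ 4x^3 + 8x^2 + 9 (mod f(x))

Multiply in F_11[x]: a(x)·b(x) = (3x^3 + 5x^2 + 5x + 5)·(4x^3 + 8x^2 + 7x + 10) = x^6 + 4x^4 + 4x^3 + 4x^2 + 8x + 6. This has degree ≥ 4, so divide by f(x) over F_11: x^6 + 4x^4 + 4x^3 + 4x^2 + 8x + 6 = (x^2 + 9x + 7)·(x^4 + 2x^3 + x^2 + 10x + 9) + (4x^3 + 8x^2 + 9). Hence a·b ≡ 4x^3 + 8x^2 + 9 (mod f). (F_11[x]/(f) is a field with 11^4 = 14641 elements since f is irreducible of degree 4.)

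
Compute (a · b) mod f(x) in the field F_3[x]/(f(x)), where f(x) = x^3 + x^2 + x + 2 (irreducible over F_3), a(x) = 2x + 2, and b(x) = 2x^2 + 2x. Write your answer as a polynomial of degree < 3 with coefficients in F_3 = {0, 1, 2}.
a · b ≡ x^2 + 1 (mod f(x))

Multiply in F_3[x]: a(x)·b(x) = (2x + 2)·(2x^2 + 2x) = x^3 + 2x^2 + x. This has degree ≥ 3, so divide by f(x) over F_3: x^3 + 2x^2 + x = (1)·(x^3 + x^2 + x + 2) + (x^2 + 1). Hence a·b ≡ x^2 + 1 (mod f). (F_3[x]/(f) is a field with 3^3 = 27 elements since f is irreducible of degree 3.)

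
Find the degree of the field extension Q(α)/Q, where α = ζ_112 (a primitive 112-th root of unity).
[Q(α):Q] = 48

The minimal polynomial of ζ_112 over Q is the 112-th cyclotomic polynomial Φ_112(x), which is irreducible over Q and has degree φ(112) = 48. Hence [Q(α):Q] = φ(112) = 48.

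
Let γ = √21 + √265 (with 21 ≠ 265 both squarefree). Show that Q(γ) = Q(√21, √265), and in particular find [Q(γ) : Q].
[Q(γ) : Q] = 4 (equivalently, Q(γ) = Q(√21, √265))

Obviously Q(γ) ⊆ Q(√21, √265), and [Q(√21, √265):Q] = 4 (since 21, 265 are distinct squarefree integers > 1 with 5565 not a perfect square). To show equality we compute the minimal polynomial of γ. From γ = √21 + √265: γ^2 = 21 + 2√(5565) + 265 = 286 + 2√(5565), so γ^2 - 286 = 2√(5565); squaring, (γ^2 - 286)^2 = 4·5565, i.e. γ^4 - 572γ^2 + 81796 - 22260 = 0, i.e. γ^4 - 572γ^2 + 59536 = 0. So γ is a root of x^4 - 572x^2 + 59536. This polynomial is irreducible over Q: it has no rational root (each ±√21 ± √265 is irrational), and any factorization into two quadratics over Q would force √(5565) ∈ Q (pairing opposite roots) or √21, √265 ∈ Q (other pairings), all impossible. Hence [Q(γ):Q] = 4 = [Q(√21, √265):Q], so Q(γ) = Q(√21, √265).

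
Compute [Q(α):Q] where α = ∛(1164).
[Q(α):Q] = 3

The minimal polynomial of α is x^3 - 1164, irreducible over Q since 1164 is not a perfect cube (so x^3 - 1164 has no rational root). Hence [Q(α):Q] = deg(m_α) = 3.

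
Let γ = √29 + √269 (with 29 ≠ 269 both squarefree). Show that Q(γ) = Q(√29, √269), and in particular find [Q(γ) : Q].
[Q(γ) : Q] = 4 (equivalently, Q(γ) = Q(√29, √269))

Obviously Q(γ) ⊆ Q(√29, √269), and [Q(√29, √269):Q] = 4 (since 29, 269 are distinct squarefree integers > 1 with 7801 not a perfect square). To show equality we compute the minimal polynomial of γ. From γ = √29 + √269: γ^2 = 29 + 2√(7801) + 269 = 298 + 2√(7801), so γ^2 - 298 = 2√(7801); squaring, (γ^2 - 298)^2 = 4·7801, i.e. γ^4 - 596γ^2 + 88804 - 31204 = 0, i.e. γ^4 - 596γ^2 + 57600 = 0. So γ is a root of x^4 - 596x^2 + 57600. This polynomial is irreducible over Q: it has no rational root (each ±√29 ± √269 is irrational), and any factorization into two quadratics over Q would force √(7801) ∈ Q (pairing opposite roots) or √29, √269 ∈ Q (other pairings), all impossible. Hence [Q(γ):Q] = 4 = [Q(√29, √269):Q], so Q(γ) = Q(√29, √269).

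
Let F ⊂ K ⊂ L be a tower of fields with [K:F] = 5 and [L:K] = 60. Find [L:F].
[L:F] = 300

The tower law says that for any tower of field extensions F ⊂ K ⊂ L with finite degrees, [L:F] = [L:K] · [K:F]. Here this gives [L:F] = 60 · 5 = 300.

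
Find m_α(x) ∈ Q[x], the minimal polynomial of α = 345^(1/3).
m_α(x) = x^3 - 345

α satisfies α^3 = 345, so x^3 - 345 annihilates α. By the rational root test, a rational root p/q (in lowest terms) of x^3 - 345 would satisfy p^3 = 345 q^3, forcing q = 1 and p^3 = 345; but 345 is not a perfect cube, contradiction. A monic cubic over Q with no rational root is irreducible (any nontrivial factorization would include a linear factor). Hence x^3 - 345 is the minimal polynomial of α, and in particular [Q(α):Q] = 3.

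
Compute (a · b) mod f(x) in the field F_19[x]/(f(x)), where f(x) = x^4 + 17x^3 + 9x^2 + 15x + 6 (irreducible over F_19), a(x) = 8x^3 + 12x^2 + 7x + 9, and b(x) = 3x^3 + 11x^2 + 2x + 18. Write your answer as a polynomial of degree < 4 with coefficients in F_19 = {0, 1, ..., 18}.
a · b ≡ 3x^3 + 5x^2 + 15x + 14 (mod f(x))

Multiply in F_19[x]: a(x)·b(x) = (8x^3 + 12x^2 + 7x + 9)·(3x^3 + 11x^2 + 2x + 18) = 5x^6 + 10x^5 + 17x^4 + 6x^3 + 6x^2 + 11x + 10. This has degree ≥ 4, so divide by f(x) over F_19: 5x^6 + 10x^5 + 17x^4 + 6x^3 + 6x^2 + 11x + 10 = (5x^2 + x + 12)·(x^4 + 17x^3 + 9x^2 + 15x + 6) + (3x^3 + 5x^2 + 15x + 14). Hence a·b ≡ 3x^3 + 5x^2 + 15x + 14 (mod f). (F_19[x]/(f) is a field with 19^4 = 130321 elements since f is irreducible of degree 4.)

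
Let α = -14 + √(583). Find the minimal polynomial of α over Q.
m_α(x) = x^2 + 28x - 387

From α + 14 = √(583), squaring gives (α + 14)^2 = 583, i.e. α^2 + 28α + 196 = 583, so α^2 + 28α - 387 = 0. The discriminant of x^2 + 28x - 387 is (28)^2 - 4·(-387) = 784 + 1548 = 2332, and 4·(583) is not a perfect square in Q since 583 is squarefree and ≠ 1. Hence x^2 + 28x - 387 is irreducible over Q and is the minimal polynomial of α.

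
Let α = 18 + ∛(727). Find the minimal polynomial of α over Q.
m_α(x) = x^3 - 54x^2 + 972x - 6559

Set β = α - 18 = ∛(727), so β^3 = 727. Then (α - 18)^3 - 727 = 0, i.e. α is a root of g(x) = (x - 18)^3 - 727 = x^3 - 54x^2 + 972x - 6559. Since g(x) = h(x - 18) where h(x) = x^3 - 727, and h is irreducible over Q (because 727 is not a perfect cube, so h has no rational root, and a monic cubic with no rational root is irreducible), g is also irreducible (irreducibility is preserved under the substitution x → x - 18). Hence m_α(x) = x^3 - 54x^2 + 972x - 6559.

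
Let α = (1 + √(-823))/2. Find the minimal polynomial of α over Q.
m_α(x) = x^2 - x + 206

From 2α - 1 = √(-823), squaring gives (2α - 1)^2 = -823, i.e. 4α^2 - 4α + 1 = -823, so α^2 - α + (1 + 823)/4 = 0. Since -823 ≡ 1 (mod 4), (1 + 823)/4 = 206 ∈ Z. The polynomial x^2 - x + 206 has discriminant 1 - 4·(206) = -823, which is not a perfect square in Q (d = -823 is squarefree and ≠ 1), so x^2 - x + 206 is irreducible over Q. It is the minimal polynomial of α.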